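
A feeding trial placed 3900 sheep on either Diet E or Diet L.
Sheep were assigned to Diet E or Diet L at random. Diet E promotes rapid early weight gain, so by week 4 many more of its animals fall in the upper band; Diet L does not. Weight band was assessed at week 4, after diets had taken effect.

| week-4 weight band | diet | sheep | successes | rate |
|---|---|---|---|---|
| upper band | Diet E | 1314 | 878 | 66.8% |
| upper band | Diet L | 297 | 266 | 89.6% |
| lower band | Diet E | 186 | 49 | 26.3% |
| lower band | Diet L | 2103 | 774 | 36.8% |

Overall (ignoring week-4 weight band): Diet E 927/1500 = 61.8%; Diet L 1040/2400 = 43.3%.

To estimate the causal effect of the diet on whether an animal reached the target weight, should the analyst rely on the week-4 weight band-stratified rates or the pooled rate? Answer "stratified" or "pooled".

The week-4 weight band-specific comparison favours Diet L throughout, but the pooled figures favour Diet E. The question is whether to condition on week-4 weight band.
Stratifying would compare diets among sheep the diets themselves sorted into week-4 weight band groups — a form of selection on an intermediate. The unconditioned pooled rates give the total causal effect.
Pooled: Diet E 61.8% vs Diet L 43.3%; Diet E is higher overall.

pooled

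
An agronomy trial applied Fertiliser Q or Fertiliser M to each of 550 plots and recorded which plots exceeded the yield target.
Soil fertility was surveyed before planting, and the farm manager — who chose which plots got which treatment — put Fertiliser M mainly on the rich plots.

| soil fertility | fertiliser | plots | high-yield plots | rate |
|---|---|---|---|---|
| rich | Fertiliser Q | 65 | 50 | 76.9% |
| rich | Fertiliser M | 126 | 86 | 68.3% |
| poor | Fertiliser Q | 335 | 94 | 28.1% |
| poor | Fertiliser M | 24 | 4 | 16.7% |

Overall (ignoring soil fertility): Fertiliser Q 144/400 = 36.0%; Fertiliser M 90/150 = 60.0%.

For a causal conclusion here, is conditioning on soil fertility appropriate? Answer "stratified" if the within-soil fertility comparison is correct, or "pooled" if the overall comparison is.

stratified

Fertiliser Q is higher inside every soil fertility stratum but Fertiliser M is higher in aggregate. Whether to stratify depends on how soil fertility relates to the fertiliser.
Soil fertility differs across fertilisers for reasons unrelated to any effect of the fertiliser itself, and it separately predicts the outcome — a classic confounder. We must compare within soil fertility levels.
Within each level — rich: 76.9% vs 68.3%; poor: 28.1% vs 16.7% — Fertiliser Q is higher every time.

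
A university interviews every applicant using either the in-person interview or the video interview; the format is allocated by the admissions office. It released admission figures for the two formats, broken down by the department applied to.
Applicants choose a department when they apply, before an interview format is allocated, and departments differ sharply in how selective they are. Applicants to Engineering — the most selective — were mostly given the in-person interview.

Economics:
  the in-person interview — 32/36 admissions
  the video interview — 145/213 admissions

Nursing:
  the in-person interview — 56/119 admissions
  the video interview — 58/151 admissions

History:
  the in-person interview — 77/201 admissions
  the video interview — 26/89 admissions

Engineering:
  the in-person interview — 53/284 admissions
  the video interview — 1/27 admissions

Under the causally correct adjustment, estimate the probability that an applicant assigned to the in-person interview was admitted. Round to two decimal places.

the in-person interview is higher inside every department stratum but the video interview is higher in aggregate. Whether to stratify depends on how department relates to the interview format.
Since department is a pre-existing factor (not a product of the interview format) and it affects the outcome on its own, it is a confounder. The stratified rates, not the pooled rate, identify the causal effect.
Standardising the in-person interview to the population department mix: 0.222·32/36 + 0.241·56/119 + 0.259·77/201 + 0.278·53/284 = 0.462.

0.46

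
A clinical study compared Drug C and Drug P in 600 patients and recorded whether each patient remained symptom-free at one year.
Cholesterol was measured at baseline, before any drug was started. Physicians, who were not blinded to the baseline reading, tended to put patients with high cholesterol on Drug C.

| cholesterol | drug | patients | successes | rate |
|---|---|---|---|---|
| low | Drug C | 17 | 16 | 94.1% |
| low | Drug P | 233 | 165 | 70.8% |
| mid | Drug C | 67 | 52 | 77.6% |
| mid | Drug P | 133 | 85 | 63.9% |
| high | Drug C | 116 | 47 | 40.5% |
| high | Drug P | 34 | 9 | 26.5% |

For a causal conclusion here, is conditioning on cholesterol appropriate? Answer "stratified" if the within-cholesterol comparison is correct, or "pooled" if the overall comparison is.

The cholesterol-specific comparison favours Drug C throughout, but the pooled figures favour Drug P. The question is whether to condition on cholesterol.
Here cholesterol is a common cause — it drives both which drug a case falls under and the outcome. The crude comparison mixes populations; the stratum-specific rates are the causally relevant ones.
Within each level — low: 94.1% vs 70.8%; mid: 77.6% vs 63.9%; high: 40.5% vs 26.5% — Drug C is higher every time.

stratified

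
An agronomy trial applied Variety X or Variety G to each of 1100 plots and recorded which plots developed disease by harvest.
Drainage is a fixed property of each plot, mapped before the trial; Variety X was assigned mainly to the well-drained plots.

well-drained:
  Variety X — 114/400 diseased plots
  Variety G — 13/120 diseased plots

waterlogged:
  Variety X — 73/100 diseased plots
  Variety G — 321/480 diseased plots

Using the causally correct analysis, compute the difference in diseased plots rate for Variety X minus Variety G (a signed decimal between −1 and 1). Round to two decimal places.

Field drainage is set before the variety has any effect — it is not caused by the variety — and it independently drives the outcome. That makes it a confounder, so the causal comparison is within field drainage levels.
Adjusting over the population distribution of field drainage: 0.473·(0.285−0.108) + 0.527·(0.730−0.669) = +0.116.

+0.12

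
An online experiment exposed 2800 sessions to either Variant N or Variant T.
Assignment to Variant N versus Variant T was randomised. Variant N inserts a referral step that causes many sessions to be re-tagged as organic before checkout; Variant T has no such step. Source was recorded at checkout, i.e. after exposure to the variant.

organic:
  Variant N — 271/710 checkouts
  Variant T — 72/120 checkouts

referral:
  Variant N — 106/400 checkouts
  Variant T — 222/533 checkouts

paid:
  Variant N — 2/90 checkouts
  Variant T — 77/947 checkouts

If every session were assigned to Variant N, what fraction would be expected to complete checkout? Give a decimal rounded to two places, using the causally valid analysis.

Variant T is higher inside every traffic source stratum but Variant N is higher in aggregate. Whether to stratify depends on how traffic source relates to the variant.
Because the variant influences traffic source, traffic source is a post-treatment mediator, not a confounder. Stratifying on it would bias the estimate; the causal effect is the crude pooled difference.
So P(outcome | do(Variant N)) is just the pooled rate for Variant N: 379/1200 = 0.316.

0.32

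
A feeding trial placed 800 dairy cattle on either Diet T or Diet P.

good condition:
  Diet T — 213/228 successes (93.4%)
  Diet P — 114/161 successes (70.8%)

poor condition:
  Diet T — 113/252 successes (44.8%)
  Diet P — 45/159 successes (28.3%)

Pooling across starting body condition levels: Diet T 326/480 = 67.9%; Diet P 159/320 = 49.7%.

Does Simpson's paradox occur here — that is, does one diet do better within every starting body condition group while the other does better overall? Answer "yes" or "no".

no

Within each starting body condition level (good condition 93.4% vs 70.8%; poor condition 44.8% vs 28.3%), Diet T has the higher rate every time. Pooled: 67.9% vs 49.7% — Diet T has the higher rate overall. They agree.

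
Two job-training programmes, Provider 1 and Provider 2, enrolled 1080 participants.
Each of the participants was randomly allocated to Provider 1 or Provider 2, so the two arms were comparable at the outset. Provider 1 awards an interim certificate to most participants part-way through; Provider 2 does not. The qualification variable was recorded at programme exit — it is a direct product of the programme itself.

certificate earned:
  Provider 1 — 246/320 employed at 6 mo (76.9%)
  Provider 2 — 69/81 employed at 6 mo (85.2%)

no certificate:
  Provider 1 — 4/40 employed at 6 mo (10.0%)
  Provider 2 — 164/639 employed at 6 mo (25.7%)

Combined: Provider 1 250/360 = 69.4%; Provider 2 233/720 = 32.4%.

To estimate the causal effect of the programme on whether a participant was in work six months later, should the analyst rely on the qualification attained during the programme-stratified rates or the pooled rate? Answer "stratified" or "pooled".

Because the programme influences qualification attained during the programme, qualification attained during the programme is a post-treatment mediator, not a confounder. Stratifying on it would bias the estimate; the causal effect is the crude pooled difference.
Pooled: Provider 1 69.4% vs Provider 2 32.4%; Provider 1 is higher overall.

pooled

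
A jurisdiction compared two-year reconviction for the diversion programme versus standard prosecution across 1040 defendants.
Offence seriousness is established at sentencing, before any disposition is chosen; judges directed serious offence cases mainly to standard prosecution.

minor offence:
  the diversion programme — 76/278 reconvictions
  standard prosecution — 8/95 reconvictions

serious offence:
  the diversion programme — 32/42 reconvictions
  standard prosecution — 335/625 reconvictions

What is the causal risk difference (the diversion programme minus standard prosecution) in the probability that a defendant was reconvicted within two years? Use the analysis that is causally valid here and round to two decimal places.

+0.21

Within every offence seriousness level standard prosecution has the lower rate, yet pooled the diversion programme does — Simpson's reversal.
Offence seriousness differs across dispositions for reasons unrelated to any effect of the disposition itself, and it separately predicts the outcome — a classic confounder. We must compare within offence seriousness levels.
Adjusting over the population distribution of offence seriousness: 0.359·(0.273−0.084) + 0.641·(0.762−0.536) = +0.213.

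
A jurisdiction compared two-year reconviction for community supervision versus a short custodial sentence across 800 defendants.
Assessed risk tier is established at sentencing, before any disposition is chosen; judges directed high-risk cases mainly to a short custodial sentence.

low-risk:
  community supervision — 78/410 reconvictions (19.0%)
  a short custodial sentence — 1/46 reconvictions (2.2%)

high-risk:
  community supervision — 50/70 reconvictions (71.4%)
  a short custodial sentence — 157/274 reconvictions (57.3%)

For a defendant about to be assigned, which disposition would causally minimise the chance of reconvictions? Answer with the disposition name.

a short custodial sentence is lower inside every assessed risk tier stratum but community supervision is lower in aggregate. Whether to stratify depends on how assessed risk tier relates to the disposition.
The imbalance in assessed risk tier arose from how defendants were allocated, not from anything the disposition did; and assessed risk tier independently affects the outcome. The pooled gap is confounded — condition on assessed risk tier.
Within each level — low-risk: 19.0% vs 2.2%; high-risk: 71.4% vs 57.3% — a short custodial sentence is lower every time.

a short custodial sentence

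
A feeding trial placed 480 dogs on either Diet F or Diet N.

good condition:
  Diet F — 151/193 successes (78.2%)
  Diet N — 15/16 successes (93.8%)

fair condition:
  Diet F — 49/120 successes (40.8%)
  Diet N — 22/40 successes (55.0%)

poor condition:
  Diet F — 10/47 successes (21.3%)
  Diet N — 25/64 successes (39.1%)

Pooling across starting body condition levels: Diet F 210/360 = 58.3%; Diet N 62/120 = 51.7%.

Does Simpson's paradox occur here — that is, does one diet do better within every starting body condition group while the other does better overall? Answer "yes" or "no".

yes

Within each starting body condition level (good condition 78.2% vs 93.8%; fair condition 40.8% vs 55.0%; poor condition 21.3% vs 39.1%), Diet N has the higher rate every time. Pooled: 58.3% vs 51.7% — Diet F has the higher rate overall. The two comparisons disagree.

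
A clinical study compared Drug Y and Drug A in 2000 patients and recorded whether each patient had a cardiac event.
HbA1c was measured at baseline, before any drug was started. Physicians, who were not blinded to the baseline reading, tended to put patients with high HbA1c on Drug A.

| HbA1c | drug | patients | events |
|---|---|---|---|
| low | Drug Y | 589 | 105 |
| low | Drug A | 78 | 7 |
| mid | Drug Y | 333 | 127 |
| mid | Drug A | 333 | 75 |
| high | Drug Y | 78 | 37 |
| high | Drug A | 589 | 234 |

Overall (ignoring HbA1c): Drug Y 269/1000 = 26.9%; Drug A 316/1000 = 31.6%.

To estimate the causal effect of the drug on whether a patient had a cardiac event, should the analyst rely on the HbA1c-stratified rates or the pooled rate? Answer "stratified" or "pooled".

The stratified and pooled comparisons disagree (Drug A wins within each HbA1c; Drug Y wins overall), so the answer turns on the causal role of HbA1c.
Nothing the drug does changes HbA1c; the imbalance is an allocation artefact. With HbA1c also predicting the outcome, the pooled figure is confounded, and the within-stratum comparison is the causal one.
Within each level — low: 17.8% vs 9.0%; mid: 38.1% vs 22.5%; high: 47.4% vs 39.7% — Drug A is lower every time.

stratified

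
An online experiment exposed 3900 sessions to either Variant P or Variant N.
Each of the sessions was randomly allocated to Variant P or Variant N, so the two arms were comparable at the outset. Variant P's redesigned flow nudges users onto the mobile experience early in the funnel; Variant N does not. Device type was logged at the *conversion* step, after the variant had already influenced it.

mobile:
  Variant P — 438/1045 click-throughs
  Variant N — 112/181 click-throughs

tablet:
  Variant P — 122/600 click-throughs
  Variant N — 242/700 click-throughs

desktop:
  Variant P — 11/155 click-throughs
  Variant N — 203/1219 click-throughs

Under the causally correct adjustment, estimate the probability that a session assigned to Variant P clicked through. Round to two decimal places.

0.32

Within every device type level Variant N has the higher rate, yet pooled Variant P does — Simpson's reversal.
Device type here is a post-treatment variable shaped by the variant; conditioning on it would introduce bias rather than remove it. The overall comparison is the causal one.
So P(outcome | do(Variant P)) is just the pooled rate for Variant P: 571/1800 = 0.317.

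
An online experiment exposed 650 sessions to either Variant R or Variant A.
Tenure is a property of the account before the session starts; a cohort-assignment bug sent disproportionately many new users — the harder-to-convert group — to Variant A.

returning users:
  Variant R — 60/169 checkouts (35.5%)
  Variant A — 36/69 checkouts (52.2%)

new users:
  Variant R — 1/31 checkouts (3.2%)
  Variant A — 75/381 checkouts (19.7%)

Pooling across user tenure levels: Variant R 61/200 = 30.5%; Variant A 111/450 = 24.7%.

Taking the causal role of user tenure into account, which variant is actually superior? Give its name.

The user tenure-specific comparison favours Variant A throughout, but the pooled figures favour Variant R. The question is whether to condition on user tenure.
User tenure differs across variants for reasons unrelated to any effect of the variant itself, and it separately predicts the outcome — a classic confounder. We must compare within user tenure levels.
Within each level — returning users: 35.5% vs 52.2%; new users: 3.2% vs 19.7% — Variant A is higher every time.

Variant A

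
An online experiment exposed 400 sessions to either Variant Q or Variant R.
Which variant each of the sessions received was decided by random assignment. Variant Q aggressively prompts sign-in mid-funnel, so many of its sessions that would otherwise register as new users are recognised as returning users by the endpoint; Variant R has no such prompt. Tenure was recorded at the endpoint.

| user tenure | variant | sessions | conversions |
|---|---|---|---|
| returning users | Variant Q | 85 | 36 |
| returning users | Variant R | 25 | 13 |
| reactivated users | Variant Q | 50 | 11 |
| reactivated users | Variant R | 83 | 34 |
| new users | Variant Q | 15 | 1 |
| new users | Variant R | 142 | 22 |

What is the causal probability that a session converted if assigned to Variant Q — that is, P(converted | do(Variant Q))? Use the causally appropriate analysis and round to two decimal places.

0.32

User tenure lies on the pathway variant → user tenure → outcome, so adjusting for it blocks the indirect effect. For the total causal effect of variant, use the unadjusted pooled rates.
So P(outcome | do(Variant Q)) is just the pooled rate for Variant Q: 48/150 = 0.320.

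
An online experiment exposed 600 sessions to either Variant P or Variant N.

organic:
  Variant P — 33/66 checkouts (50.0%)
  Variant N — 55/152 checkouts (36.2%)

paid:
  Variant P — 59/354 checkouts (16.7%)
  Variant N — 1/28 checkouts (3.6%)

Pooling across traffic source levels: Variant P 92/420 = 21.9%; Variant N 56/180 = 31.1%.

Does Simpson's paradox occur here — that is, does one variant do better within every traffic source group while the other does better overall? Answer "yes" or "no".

yes

Within each traffic source level (organic 50.0% vs 36.2%; paid 16.7% vs 3.6%), Variant P has the higher rate every time. Pooled: 21.9% vs 31.1% — Variant N has the higher rate overall. The two comparisons disagree.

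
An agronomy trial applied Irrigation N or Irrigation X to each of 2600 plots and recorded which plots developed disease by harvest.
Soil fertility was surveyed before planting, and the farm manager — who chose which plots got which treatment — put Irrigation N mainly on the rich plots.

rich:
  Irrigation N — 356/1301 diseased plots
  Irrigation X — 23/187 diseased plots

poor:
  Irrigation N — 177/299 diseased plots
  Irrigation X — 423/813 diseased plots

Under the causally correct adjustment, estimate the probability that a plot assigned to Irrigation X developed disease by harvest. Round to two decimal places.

0.29

The soil fertility-specific comparison favours Irrigation X throughout, but the pooled figures favour Irrigation N. The question is whether to condition on soil fertility.
Soil fertility satisfies the back-door criterion: it is not a descendant of the irrigation, and it blocks the spurious path from irrigation to outcome. Adjusting for it (i.e., using the within-soil fertility rates) gives the causal effect.
Standardising Irrigation X to the population soil fertility mix: 0.572·23/187 + 0.428·423/813 = 0.293.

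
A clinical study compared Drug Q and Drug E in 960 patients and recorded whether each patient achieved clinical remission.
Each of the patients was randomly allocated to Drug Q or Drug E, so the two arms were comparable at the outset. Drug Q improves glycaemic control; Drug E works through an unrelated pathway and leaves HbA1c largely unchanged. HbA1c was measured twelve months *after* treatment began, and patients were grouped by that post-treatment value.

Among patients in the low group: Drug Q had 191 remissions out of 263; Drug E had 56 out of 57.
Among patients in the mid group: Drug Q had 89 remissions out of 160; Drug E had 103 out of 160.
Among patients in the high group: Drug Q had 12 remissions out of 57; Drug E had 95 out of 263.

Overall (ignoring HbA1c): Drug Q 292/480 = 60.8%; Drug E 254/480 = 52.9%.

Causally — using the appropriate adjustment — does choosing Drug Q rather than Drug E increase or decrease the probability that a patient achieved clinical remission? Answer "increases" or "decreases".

HbA1c here is a post-treatment variable shaped by the drug; conditioning on it would introduce bias rather than remove it. The overall comparison is the causal one.
Pooled: Drug Q 60.8% vs Drug E 52.9%; Drug Q is higher overall.

increases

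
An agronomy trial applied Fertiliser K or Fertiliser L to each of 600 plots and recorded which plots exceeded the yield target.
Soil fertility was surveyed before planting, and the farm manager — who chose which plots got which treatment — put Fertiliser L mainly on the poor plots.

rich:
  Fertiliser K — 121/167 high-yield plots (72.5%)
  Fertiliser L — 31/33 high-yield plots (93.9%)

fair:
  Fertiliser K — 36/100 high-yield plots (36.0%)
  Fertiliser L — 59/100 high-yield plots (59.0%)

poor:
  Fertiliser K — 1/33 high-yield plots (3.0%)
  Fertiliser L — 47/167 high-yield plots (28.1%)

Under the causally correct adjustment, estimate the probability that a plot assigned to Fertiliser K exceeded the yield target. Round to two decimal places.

Within every soil fertility level Fertiliser L has the higher rate, yet pooled Fertiliser K does — Simpson's reversal.
Here soil fertility is a common cause — it drives both which fertiliser a case falls under and the outcome. The crude comparison mixes populations; the stratum-specific rates are the causally relevant ones.
Standardising Fertiliser K to the population soil fertility mix: 0.333·121/167 + 0.333·36/100 + 0.333·1/33 = 0.372.

0.37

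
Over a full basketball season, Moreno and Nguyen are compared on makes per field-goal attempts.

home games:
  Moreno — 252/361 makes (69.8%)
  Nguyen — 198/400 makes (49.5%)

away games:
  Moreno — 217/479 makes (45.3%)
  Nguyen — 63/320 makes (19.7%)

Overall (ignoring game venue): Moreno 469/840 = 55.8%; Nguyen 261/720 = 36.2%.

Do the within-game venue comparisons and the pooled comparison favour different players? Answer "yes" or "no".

no

Within each game venue level (home games 69.8% vs 49.5%; away games 45.3% vs 19.7%), Moreno has the higher rate every time. Pooled: 55.8% vs 36.2% — Moreno has the higher rate overall. They agree.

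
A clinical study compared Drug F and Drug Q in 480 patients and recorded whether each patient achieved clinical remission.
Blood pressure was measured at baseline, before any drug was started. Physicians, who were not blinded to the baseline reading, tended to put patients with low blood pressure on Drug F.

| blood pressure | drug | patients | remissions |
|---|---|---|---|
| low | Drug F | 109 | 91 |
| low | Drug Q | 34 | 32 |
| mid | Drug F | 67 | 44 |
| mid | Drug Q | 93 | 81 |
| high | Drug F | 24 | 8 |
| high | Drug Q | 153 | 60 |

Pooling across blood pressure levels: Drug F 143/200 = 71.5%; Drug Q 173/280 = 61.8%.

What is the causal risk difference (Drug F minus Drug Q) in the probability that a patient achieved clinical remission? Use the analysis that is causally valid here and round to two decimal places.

The imbalance in blood pressure arose from how patients were allocated, not from anything the drug did; and blood pressure independently affects the outcome. The pooled gap is confounded — condition on blood pressure.
Adjusting over the population distribution of blood pressure: 0.298·(0.835−0.941) + 0.333·(0.657−0.871) + 0.369·(0.333−0.392) = -0.125.

-0.12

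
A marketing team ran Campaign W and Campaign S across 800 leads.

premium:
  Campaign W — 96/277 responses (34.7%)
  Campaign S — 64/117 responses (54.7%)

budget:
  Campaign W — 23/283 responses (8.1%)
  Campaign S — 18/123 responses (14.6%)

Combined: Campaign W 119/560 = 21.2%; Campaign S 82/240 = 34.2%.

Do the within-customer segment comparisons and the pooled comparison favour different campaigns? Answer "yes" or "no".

Within each customer segment level (premium 34.7% vs 54.7%; budget 8.1% vs 14.6%), Campaign S has the higher rate every time. Pooled: 21.2% vs 34.2% — Campaign S has the higher rate overall. They agree.

no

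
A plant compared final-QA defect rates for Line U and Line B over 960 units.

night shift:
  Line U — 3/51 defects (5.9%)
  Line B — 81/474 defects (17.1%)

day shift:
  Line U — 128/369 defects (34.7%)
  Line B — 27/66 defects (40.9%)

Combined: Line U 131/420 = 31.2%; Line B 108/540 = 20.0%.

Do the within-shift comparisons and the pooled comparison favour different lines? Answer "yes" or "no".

Within each shift level (night shift 5.9% vs 17.1%; day shift 34.7% vs 40.9%), Line U has the lower rate every time. Pooled: 31.2% vs 20.0% — Line B has the lower rate overall. The two comparisons disagree.

yes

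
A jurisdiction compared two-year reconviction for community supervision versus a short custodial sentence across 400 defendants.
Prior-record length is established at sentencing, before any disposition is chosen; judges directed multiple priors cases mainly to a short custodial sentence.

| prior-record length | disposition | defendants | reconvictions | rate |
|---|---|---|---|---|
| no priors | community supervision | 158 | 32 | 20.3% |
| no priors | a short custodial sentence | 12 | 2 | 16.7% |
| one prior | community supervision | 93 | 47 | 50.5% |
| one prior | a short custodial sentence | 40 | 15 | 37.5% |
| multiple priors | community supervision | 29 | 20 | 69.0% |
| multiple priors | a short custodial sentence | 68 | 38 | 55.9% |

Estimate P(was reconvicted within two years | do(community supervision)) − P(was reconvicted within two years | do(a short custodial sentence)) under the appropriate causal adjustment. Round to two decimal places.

The prior-record length-specific comparison favours a short custodial sentence throughout, but the pooled figures favour community supervision. The question is whether to condition on prior-record length.
The imbalance in prior-record length arose from how defendants were allocated, not from anything the disposition did; and prior-record length independently affects the outcome. The pooled gap is confounded — condition on prior-record length.
Adjusting over the population distribution of prior-record length: 0.425·(0.203−0.167) + 0.333·(0.505−0.375) + 0.242·(0.690−0.559) = +0.090.

+0.09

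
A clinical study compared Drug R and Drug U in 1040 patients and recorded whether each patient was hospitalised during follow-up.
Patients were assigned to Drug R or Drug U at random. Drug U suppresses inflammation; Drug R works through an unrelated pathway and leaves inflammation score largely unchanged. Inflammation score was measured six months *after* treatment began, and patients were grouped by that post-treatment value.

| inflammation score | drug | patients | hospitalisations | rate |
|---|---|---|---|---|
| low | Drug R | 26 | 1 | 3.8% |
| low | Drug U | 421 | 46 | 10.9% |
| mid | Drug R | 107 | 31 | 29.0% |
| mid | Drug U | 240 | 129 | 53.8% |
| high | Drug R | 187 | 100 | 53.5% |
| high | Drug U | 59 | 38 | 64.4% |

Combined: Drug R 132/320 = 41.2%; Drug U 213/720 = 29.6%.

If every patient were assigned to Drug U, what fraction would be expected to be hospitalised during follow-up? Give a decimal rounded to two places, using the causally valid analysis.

Inflammation score lies on the pathway drug → inflammation score → outcome, so adjusting for it blocks the indirect effect. For the total causal effect of drug, use the unadjusted pooled rates.
So P(outcome | do(Drug U)) is just the pooled rate for Drug U: 213/720 = 0.296.

0.30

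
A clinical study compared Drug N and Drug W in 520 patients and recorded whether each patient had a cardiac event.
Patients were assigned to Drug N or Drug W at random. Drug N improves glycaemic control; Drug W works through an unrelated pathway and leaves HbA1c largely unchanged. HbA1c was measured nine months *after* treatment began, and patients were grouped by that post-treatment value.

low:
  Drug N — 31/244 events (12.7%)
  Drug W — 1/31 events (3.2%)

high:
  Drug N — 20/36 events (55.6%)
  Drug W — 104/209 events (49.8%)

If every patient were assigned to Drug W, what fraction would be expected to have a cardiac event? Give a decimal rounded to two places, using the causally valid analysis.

0.44

HbA1c here is a post-treatment variable shaped by the drug; conditioning on it would introduce bias rather than remove it. The overall comparison is the causal one.
So P(outcome | do(Drug W)) is just the pooled rate for Drug W: 105/240 = 0.438.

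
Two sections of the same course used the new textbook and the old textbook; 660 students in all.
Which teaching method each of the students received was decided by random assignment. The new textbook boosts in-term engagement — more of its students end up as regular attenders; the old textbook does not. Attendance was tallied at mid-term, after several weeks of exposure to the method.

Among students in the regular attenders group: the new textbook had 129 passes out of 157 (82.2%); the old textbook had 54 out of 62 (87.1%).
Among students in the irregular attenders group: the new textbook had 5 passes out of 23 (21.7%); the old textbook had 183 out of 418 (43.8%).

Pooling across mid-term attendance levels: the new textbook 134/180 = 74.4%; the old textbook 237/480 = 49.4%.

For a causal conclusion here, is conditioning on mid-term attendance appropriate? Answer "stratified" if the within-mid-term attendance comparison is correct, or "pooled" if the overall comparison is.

pooled

The mid-term attendance-specific comparison favours the old textbook throughout, but the pooled figures favour the new textbook. The question is whether to condition on mid-term attendance.
Mid-term attendance is downstream of the teaching method. One should not condition on a consequence of treatment, so the overall rates are the right comparison.
Pooled: the new textbook 74.4% vs the old textbook 49.4%; the new textbook is higher overall.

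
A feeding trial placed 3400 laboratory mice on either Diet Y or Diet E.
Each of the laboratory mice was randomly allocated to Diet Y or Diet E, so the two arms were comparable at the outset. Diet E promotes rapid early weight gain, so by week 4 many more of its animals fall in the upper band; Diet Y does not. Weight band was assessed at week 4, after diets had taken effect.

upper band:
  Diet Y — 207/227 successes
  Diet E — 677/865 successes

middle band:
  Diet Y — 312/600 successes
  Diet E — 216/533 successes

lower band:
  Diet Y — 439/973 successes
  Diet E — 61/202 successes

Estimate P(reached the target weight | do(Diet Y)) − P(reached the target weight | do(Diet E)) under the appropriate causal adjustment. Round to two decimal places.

-0.06

The week-4 weight band-specific comparison favours Diet Y throughout, but the pooled figures favour Diet E. The question is whether to condition on week-4 weight band.
Week-4 weight band lies on the pathway diet → week-4 weight band → outcome, so adjusting for it blocks the indirect effect. For the total causal effect of diet, use the unadjusted pooled rates.
The causal difference is the pooled difference: 0.532 − 0.596 = -0.064.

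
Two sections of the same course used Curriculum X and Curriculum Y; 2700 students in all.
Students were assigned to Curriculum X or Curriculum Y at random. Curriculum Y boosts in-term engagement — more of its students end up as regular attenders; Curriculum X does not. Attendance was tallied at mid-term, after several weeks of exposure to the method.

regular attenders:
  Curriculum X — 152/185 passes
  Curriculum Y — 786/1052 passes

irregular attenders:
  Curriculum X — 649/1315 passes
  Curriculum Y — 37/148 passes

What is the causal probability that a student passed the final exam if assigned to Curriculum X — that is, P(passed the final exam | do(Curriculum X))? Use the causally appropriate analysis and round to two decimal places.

0.53

The distribution of mid-term attendance is itself part of what the teaching method does — it is an intermediate outcome. Holding it fixed would remove that part of the effect; the total effect is the pooled difference.
So P(outcome | do(Curriculum X)) is just the pooled rate for Curriculum X: 801/1500 = 0.534.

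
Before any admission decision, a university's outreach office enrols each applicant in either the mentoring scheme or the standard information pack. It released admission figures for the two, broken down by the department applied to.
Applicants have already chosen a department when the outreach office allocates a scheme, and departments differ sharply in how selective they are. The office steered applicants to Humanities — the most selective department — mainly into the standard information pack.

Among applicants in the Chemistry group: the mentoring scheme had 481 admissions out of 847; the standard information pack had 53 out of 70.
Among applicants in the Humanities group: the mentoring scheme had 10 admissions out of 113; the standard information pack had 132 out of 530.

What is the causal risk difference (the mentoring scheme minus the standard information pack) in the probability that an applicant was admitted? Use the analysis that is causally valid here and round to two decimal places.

-0.18

The imbalance in department arose from how applicants were allocated, not from anything the outreach scheme did; and department independently affects the outcome. The pooled gap is confounded — condition on department.
Adjusting over the population distribution of department: 0.588·(0.568−0.757) + 0.412·(0.088−0.249) = -0.177.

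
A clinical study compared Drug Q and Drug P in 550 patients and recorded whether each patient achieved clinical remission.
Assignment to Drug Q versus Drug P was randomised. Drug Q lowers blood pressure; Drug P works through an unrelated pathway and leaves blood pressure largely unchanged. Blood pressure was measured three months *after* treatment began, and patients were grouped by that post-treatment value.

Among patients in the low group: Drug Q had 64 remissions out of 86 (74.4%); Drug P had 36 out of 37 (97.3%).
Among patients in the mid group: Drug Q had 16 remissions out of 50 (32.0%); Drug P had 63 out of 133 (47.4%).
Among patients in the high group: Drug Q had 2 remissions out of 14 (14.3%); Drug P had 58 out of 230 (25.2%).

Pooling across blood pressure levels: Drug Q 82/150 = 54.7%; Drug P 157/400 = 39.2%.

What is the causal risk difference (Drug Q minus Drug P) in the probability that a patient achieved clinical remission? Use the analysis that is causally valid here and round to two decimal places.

Blood pressure is downstream of the drug. One should not condition on a consequence of treatment, so the overall rates are the right comparison.
The causal difference is the pooled difference: 0.547 − 0.393 = +0.154.

+0.15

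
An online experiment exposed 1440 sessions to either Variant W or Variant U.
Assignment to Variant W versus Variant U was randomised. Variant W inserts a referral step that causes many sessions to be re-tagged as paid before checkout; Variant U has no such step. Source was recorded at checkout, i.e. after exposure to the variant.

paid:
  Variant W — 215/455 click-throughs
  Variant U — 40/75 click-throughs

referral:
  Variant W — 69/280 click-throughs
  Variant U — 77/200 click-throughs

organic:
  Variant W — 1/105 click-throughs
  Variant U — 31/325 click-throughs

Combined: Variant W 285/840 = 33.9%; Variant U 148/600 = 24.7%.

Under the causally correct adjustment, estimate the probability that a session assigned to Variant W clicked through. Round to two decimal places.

Traffic source here is a post-treatment variable shaped by the variant; conditioning on it would introduce bias rather than remove it. The overall comparison is the causal one.
So P(outcome | do(Variant W)) is just the pooled rate for Variant W: 285/840 = 0.339.

0.34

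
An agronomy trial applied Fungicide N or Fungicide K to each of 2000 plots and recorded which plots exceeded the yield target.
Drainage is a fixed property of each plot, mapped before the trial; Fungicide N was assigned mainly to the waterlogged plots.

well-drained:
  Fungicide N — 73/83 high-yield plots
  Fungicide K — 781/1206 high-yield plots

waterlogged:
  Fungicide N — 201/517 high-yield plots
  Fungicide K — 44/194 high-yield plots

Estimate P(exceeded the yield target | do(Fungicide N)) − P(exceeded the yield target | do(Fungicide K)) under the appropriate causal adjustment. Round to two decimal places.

+0.21

Field drainage differs across fungicides for reasons unrelated to any effect of the fungicide itself, and it separately predicts the outcome — a classic confounder. We must compare within field drainage levels.
Adjusting over the population distribution of field drainage: 0.644·(0.880−0.648) + 0.355·(0.389−0.227) = +0.207.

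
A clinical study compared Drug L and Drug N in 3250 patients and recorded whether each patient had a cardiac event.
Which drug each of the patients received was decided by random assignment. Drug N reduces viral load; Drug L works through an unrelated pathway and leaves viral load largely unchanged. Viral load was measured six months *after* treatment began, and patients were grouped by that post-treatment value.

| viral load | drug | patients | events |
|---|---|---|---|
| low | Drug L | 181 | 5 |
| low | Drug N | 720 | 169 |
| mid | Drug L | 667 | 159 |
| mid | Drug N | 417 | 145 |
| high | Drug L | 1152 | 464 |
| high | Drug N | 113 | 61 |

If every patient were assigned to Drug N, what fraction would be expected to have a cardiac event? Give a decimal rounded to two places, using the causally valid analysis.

0.30

The stratified and pooled comparisons disagree (Drug L wins within each viral load; Drug N wins overall), so the answer turns on the causal role of viral load.
Viral load is recorded after the drug and is itself shifted by it — it sits on the causal path from drug to outcome. Conditioning on a mediator would strip out part of the effect we want; the pooled comparison gives the total causal effect.
So P(outcome | do(Drug N)) is just the pooled rate for Drug N: 375/1250 = 0.300.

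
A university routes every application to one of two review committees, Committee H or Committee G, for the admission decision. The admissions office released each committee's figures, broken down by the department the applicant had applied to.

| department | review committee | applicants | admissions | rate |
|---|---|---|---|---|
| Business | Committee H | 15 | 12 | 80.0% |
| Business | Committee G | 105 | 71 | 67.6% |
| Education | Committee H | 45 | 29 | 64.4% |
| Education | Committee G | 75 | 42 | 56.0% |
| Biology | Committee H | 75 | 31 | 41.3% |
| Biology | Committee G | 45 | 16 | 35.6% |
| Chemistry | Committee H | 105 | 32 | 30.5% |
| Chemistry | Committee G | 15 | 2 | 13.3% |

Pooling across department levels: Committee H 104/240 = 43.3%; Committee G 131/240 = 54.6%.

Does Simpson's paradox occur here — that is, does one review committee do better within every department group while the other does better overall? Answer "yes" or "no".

yes

Within each department level (Business 80.0% vs 67.6%; Education 64.4% vs 56.0%; Biology 41.3% vs 35.6%; Chemistry 30.5% vs 13.3%), Committee H has the higher rate every time. Pooled: 43.3% vs 54.6% — Committee G has the higher rate overall. The two comparisons disagree.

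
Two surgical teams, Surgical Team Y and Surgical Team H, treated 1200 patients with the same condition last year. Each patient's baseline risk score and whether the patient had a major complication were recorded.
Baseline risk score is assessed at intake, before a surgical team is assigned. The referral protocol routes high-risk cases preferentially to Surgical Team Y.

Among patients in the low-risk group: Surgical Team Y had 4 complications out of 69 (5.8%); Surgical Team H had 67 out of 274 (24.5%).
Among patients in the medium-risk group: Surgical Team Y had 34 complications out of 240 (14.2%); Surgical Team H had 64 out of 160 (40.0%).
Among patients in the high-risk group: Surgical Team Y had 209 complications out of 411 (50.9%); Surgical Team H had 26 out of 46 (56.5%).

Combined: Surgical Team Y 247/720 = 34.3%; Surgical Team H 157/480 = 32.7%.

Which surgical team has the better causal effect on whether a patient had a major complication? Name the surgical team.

Surgical Team Y is lower inside every baseline risk score stratum but Surgical Team H is lower in aggregate. Whether to stratify depends on how baseline risk score relates to the surgical team.
Baseline risk score differs across surgical teams for reasons unrelated to any effect of the surgical team itself, and it separately predicts the outcome — a classic confounder. We must compare within baseline risk score levels.
Within each level — low-risk: 5.8% vs 24.5%; medium-risk: 14.2% vs 40.0%; high-risk: 50.9% vs 56.5% — Surgical Team Y is lower every time.

Surgical Team Y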